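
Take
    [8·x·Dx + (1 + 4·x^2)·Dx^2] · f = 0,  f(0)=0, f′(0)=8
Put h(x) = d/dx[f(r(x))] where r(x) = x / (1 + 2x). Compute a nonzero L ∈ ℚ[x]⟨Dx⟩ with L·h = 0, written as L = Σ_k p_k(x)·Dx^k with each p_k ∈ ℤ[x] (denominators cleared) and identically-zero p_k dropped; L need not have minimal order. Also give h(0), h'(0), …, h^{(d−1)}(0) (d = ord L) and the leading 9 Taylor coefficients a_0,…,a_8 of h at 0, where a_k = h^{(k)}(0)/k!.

L = (4 + 16·x) + (1 + 4·x + 8·x^2)·Dx  (order 1).
h: a_k = 8, -32, 64, 0, -512, 2048, -4096, 0, 32768, …
ICs: h(0) = 8.

f: a_k = 0, 8, 0, -32/3, 0, 128/5, 0, -512/7, 0, …
Substitute x→r, Dx→(1/r')Dx; clear ⇒ L₀.
h=h₀': d/dx-closure on L₀ ⇒ L.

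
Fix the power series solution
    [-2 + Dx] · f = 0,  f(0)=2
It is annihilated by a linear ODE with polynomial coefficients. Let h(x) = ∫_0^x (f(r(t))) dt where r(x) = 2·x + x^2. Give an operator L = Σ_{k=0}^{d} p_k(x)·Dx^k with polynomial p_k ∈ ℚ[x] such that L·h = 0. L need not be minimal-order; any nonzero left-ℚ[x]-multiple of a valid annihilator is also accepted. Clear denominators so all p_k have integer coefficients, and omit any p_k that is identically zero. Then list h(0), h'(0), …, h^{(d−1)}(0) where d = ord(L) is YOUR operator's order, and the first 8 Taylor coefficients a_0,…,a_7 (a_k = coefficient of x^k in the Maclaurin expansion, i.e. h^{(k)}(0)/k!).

L = (-4 - 4·x)·Dx + Dx^2  (order 2).
h: a_k = 0, 2, 4, 20/3, 28/3, 172/15, 568/45, 3992/315, …
ICs: h(0) = 0, h′(0) = 2.

f: a_k = 2, 4, 4, 8/3, 4/3, 8/15, 8/45, 16/315, …
h₀=f(r): pull back L_f along r ⇒ L₀.
∫: right-multiply L₀ by Dx.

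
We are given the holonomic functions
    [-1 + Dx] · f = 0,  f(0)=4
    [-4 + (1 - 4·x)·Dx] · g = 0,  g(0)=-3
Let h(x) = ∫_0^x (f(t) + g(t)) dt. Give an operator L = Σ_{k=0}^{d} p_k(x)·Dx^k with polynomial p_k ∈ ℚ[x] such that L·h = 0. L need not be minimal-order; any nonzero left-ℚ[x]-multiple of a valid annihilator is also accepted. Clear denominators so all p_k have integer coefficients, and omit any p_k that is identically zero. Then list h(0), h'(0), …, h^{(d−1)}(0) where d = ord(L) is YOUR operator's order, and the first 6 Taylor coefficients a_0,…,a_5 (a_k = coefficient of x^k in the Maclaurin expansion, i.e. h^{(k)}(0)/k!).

f: a_k = 4, 4, 2, 2/3, 1/6, 1/30, …
g: a_k = -3, -12, -48, -192, -768, -3072, …
Sum ⇒ L₀ = lclm(L_f,L_g) in ℚ(x)⟨Dx⟩.
h=∫₀ˣh₀: take L = L₀·Dx.
L = (28 + 16·x)·Dx + (-31 - 8·x + 16·x^2)·Dx^2 + (3 - 8·x - 16·x^2)·Dx^3  (order 3).
h: a_k = 0, 1, -4, -46/3, -287/6, -4607/30, …
ICs: h(0) = 0, h′(0) = 1, h′′(0) = -8.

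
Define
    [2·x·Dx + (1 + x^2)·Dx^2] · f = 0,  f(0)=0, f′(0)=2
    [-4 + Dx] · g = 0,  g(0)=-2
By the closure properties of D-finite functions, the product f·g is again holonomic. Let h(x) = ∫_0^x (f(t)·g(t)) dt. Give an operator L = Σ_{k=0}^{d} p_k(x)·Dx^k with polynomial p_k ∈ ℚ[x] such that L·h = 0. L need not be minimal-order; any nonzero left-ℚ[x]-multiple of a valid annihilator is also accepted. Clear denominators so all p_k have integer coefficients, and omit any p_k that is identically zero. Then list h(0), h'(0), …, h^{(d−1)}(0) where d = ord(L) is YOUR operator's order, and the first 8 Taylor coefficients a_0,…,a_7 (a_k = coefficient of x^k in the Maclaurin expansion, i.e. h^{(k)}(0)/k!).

f: a_k = 0, 2, 0, -2/3, 0, 2/5, 0, -2/7, …
g: a_k = -2, -8, -16, -64/3, -64/3, -256/15, -512/45, -2048/315, …
Sym-product of L_f,L_g gives L₀ (≤ ord 2).
h=∫h₀ ⇒ L = L₀·Dx.
L = (16 - 8·x + 16·x^2)·Dx + (-8 + 2·x - 8·x^2)·Dx^2 + (1 + x^2)·Dx^3  (order 3).
h: a_k = 0, 0, -2, -16/3, -23/3, -112/15, -82/15, -208/63, …
ICs: h(0) = 0, h′(0) = 0, h′′(0) = -4.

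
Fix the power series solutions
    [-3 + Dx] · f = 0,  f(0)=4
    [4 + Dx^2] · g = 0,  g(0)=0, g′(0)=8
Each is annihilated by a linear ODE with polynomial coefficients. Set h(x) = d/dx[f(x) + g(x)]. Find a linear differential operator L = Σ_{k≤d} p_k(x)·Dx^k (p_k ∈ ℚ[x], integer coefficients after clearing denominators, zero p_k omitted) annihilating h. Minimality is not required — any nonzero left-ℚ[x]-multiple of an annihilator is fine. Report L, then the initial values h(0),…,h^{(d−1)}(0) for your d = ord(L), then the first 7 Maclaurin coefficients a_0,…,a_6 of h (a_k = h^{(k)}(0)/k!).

L = 12 - 4·Dx + 3·Dx^2 - Dx^3  (order 3).
h: a_k = 20, 36, 38, 54, 275/6, 243/10, 2059/180, …
ICs: h(0) = 20, h′(0) = 36, h′′(0) = 76.

f: a_k = 4, 12, 18, 18, 27/2, 81/10, 81/20, …
g: a_k = 0, 8, 0, -16/3, 0, 16/15, 0, …
f+g: L₀ = lclm(L_f,L_g), ord ≤ 1+2.
Differentiate: ansatz ord ≤ ord L₀ ⇒ L.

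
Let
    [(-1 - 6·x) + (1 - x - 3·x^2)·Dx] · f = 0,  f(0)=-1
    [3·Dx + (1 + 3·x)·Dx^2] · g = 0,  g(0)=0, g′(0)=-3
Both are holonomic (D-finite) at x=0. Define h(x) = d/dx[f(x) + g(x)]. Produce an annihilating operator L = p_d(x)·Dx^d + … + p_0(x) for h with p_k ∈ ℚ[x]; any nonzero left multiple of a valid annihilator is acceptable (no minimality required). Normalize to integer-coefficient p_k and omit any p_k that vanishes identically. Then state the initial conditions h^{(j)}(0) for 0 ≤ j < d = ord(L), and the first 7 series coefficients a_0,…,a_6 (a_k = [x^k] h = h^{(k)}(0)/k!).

L = (270 + 1422·x + 3780·x^2 + 2916·x^3 + 2916·x^4) + (24 + 468·x + 2736·x^2 + 5616·x^3 + 5994·x^4 + 4860·x^5)·Dx + (-11 - 79·x - 129·x^2 + 171·x^3 + 783·x^4 + 1377·x^5 + 972·x^6)·Dx^2  (order 2).
h: a_k = -4, 1, -48, 5, -443, 147, -3706, …
ICs: h(0) = -4, h′(0) = 1.

f: a_k = -1, -1, -4, -7, -19, -40, -97, …
g: a_k = 0, -3, 9/2, -9, 81/4, -243/5, 243/2, …
Sum ⇒ L₀ = lclm(L_f,L_g) in ℚ(x)⟨Dx⟩.
h₀' ⇒ L via d/dx closure of L₀.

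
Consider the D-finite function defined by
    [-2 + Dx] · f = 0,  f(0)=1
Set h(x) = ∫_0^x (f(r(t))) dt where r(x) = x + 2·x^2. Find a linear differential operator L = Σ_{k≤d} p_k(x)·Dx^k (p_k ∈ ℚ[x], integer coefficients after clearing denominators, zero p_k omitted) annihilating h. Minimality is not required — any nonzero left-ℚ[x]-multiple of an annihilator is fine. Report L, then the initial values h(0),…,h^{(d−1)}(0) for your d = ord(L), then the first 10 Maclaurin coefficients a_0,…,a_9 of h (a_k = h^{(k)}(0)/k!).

f: a_k = 1, 2, 2, 4/3, 2/3, 4/15, 4/45, 8/315, 2/315, 4/2835, …
Substitute x→r, Dx→(1/r')Dx; clear ⇒ L₀.
h=∫₀ˣh₀: take L = L₀·Dx.
L = (-2 - 8·x)·Dx + Dx^2  (order 2).
h: a_k = 0, 1, 1, 2, 7/3, 10/3, 18/5, 1324/315, 1303/315, 3958/945, …
ICs: h(0) = 0, h′(0) = 1.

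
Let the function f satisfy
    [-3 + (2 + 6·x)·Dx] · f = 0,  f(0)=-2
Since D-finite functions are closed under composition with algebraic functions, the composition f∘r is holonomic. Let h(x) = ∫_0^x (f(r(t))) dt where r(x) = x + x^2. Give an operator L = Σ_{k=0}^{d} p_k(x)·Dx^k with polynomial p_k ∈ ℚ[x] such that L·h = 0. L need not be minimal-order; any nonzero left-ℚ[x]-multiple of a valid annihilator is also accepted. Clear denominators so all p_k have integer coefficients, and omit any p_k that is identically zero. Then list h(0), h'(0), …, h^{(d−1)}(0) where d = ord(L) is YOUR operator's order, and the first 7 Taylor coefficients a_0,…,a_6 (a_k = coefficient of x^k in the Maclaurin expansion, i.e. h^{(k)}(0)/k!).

L = (-3 - 6·x)·Dx + (2 + 6·x + 6·x^2)·Dx^2  (order 2).
h: a_k = 0, -2, -3/2, -1/4, 9/32, -99/320, 81/256, …
ICs: h(0) = 0, h′(0) = -2.

f: a_k = -2, -3, 9/4, -27/8, 405/64, -1701/128, 15309/512, …
h₀=f(r): pull back L_f along r ⇒ L₀.
h=∫h₀ ⇒ L = L₀·Dx.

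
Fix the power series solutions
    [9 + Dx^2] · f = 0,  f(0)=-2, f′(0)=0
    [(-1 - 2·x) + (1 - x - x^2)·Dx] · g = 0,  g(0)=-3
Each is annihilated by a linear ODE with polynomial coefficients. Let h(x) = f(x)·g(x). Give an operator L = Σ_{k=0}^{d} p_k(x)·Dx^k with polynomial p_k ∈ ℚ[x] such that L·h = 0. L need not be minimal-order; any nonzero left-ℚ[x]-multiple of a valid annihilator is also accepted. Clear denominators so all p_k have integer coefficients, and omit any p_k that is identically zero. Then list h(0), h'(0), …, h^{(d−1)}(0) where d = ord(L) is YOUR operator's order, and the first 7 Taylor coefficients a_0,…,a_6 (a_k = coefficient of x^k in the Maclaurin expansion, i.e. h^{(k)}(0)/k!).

L = (-7 + 9·x + 9·x^2) + (2 + 4·x)·Dx + (-1 + x + x^2)·Dx^2  (order 2).
h: a_k = 6, 6, -15, -9, -15/4, -51/4, -903/40, …
ICs: h(0) = 6, h′(0) = 6.

f: a_k = -2, 0, 9, 0, -27/4, 0, 81/40, …
g: a_k = -3, -3, -6, -9, -15, -24, -39, …
L₀ := L_f ⊗_s L_g (sym. prod.), ord ≤ 2.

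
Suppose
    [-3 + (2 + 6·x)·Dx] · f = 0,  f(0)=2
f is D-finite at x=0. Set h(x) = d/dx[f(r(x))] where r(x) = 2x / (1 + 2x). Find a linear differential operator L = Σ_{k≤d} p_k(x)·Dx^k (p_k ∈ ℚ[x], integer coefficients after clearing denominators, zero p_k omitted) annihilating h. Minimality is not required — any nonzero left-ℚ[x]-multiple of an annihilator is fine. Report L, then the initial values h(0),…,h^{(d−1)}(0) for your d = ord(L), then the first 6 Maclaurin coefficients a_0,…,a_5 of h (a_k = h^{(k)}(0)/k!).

f: a_k = 2, 3, -9/4, 27/8, -405/64, 1701/128, …
Substitute x→r, Dx→(1/r')Dx; clear ⇒ L₀.
h₀' ⇒ L via d/dx closure of L₀.
L = (-7 - 32·x) + (-1 - 10·x - 16·x^2)·Dx  (order 1).
h: a_k = 6, -42, 261, -1677, 45345/4, -318915/4, …
ICs: h(0) = 6.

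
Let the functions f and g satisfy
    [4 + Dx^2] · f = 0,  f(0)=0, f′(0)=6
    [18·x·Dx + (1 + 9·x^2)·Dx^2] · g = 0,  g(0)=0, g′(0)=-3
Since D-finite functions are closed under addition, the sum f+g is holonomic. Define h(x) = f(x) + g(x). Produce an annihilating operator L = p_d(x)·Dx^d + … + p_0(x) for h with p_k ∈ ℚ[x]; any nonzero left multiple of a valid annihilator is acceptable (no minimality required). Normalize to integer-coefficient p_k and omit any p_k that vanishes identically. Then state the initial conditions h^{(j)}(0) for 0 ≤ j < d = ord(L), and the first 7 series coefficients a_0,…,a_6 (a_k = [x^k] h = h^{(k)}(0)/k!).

f: a_k = 0, 6, 0, -4, 0, 4/5, 0, …
g: a_k = 0, -3, 0, 9, 0, -243/5, 0, …
h₀=f+g: left-lcm gives L₀, ord ≤ 4.
L = (-3744·x + 37584·x^3 + 11664·x^5)·Dx + (-28 + 864·x^2 + 10692·x^4 + 5832·x^6)·Dx^2 + (-936·x + 9396·x^3 + 2916·x^5)·Dx^3 + (-7 + 216·x^2 + 2673·x^4 + 1458·x^6)·Dx^4  (order 4).
h: a_k = 0, 3, 0, 5, 0, -239/5, 0, …
ICs: h(0) = 0, h′(0) = 3, h′′(0) = 0, h′′′(0) = 30.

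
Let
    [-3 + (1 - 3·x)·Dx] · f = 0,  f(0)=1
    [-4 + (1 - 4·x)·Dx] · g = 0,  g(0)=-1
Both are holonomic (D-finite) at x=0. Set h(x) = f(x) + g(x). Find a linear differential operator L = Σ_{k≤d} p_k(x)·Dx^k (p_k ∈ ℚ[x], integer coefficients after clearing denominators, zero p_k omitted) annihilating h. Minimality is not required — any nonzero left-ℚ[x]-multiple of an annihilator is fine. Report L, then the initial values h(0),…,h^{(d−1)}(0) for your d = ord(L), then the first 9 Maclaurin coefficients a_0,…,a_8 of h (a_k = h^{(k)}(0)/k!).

L = -24 + (14 - 48·x)·Dx + (-1 + 7·x - 12·x^2)·Dx^2  (order 2).
h: a_k = 0, -1, -7, -37, -175, -781, -3367, -14197, -58975, …
ICs: h(0) = 0, h′(0) = -1.

f: a_k = 1, 3, 9, 27, 81, 243, 729, 2187, 6561, …
g: a_k = -1, -4, -16, -64, -256, -1024, -4096, -16384, -65536, …
h₀=f+g: left-lcm gives L₀, ord ≤ 2.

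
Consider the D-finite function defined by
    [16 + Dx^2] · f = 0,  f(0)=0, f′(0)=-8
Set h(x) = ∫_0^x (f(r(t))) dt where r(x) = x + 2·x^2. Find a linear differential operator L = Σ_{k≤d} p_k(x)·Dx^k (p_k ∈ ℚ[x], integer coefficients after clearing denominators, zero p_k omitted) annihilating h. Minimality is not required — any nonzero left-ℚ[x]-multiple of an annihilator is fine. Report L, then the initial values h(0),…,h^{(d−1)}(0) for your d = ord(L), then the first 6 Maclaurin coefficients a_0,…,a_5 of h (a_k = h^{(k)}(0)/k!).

L = (16 + 192·x + 768·x^2 + 1024·x^3)·Dx - 4·Dx^2 + (1 + 4·x)·Dx^3  (order 3).
h: a_k = 0, 0, -4, -16/3, 16/3, 128/5, …
ICs: h(0) = 0, h′(0) = 0, h′′(0) = -8.

f: a_k = 0, -8, 0, 64/3, 0, -256/15, …
L₀ from L_f via x↦r, Dx↦r'^{-1}Dx.
Integrate: L := L₀·Dx.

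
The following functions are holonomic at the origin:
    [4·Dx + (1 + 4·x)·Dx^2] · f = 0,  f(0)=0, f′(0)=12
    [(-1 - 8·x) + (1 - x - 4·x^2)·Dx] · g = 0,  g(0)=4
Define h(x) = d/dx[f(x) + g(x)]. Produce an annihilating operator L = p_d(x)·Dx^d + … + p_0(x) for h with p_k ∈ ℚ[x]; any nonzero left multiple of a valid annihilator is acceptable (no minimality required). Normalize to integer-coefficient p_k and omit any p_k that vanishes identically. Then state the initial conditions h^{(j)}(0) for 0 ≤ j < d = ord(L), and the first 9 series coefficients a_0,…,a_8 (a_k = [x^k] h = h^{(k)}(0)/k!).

L = (-268 - 1616·x - 5504·x^2 - 4608·x^3 - 6144·x^4) + (-11 - 360·x - 3008·x^2 - 7680·x^3 - 9472·x^4 - 10240·x^5)·Dx + (7 + 67·x + 154·x^2 - 136·x^3 - 928·x^4 - 2176·x^5 - 2048·x^6)·Dx^2  (order 2).
h: a_k = 16, -8, 300, -304, 4372, -7944, 61500, -159328, 891876, …
ICs: h(0) = 16, h′(0) = -8.

f: a_k = 0, 12, -24, 64, -192, 3072/5, -2048, 49152/7, -24576, …
g: a_k = 4, 4, 20, 36, 116, 260, 724, 1764, 4660, …
Sum ⇒ L₀ = lclm(L_f,L_g) in ℚ(x)⟨Dx⟩.
Differentiate: ansatz ord ≤ ord L₀ ⇒ L.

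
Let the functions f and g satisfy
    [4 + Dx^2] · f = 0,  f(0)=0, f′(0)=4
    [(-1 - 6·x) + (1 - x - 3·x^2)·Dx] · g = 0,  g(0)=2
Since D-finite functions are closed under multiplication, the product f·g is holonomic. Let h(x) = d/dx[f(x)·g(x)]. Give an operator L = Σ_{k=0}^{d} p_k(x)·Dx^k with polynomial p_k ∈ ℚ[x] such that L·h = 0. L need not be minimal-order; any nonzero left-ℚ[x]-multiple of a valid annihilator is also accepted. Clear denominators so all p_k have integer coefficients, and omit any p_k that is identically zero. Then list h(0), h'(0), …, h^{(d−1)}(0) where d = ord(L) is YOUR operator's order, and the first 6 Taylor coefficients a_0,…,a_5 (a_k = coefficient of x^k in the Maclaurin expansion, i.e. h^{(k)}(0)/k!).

f: a_k = 0, 4, 0, -8/3, 0, 8/15, …
g: a_k = 2, 2, 8, 14, 38, 80, …
Product ⇒ symmetric product L₀, ord ≤ 2.
Differentiate: ansatz ord ≤ ord L₀ ⇒ L.
L = (10 - 16·x - 40·x^2 + 48·x^3 + 72·x^4) + (5 + 34·x + 36·x^2 + 72·x^3)·Dx + (-1 - x - x^2 + 12·x^3 + 18·x^4)·Dx^2  (order 2).
h: a_k = 8, 16, 80, 608/3, 1976/3, 8512/5, …
ICs: h(0) = 8, h′(0) = 16.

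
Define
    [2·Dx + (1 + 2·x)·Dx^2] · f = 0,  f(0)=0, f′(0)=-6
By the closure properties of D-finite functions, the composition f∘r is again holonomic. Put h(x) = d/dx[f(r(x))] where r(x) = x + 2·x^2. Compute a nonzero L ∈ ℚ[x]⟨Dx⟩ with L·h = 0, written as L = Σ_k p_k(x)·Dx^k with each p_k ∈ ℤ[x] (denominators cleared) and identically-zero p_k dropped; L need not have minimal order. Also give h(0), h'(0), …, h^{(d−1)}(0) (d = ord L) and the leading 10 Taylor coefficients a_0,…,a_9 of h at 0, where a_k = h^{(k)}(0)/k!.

f: a_k = 0, -6, 6, -8, 12, -96/5, 32, -384/7, 96, -512/3, …
Change of var in L_f (x↦r) gives L₀.
Differentiate: ansatz ord ≤ ord L₀ ⇒ L.
L = (-2 + 8·x + 16·x^2) + (1 + 6·x + 12·x^2 + 16·x^3)·Dx  (order 1).
h: a_k = -6, -12, 48, -48, -96, 384, -384, -768, 3072, -3072, …
ICs: h(0) = -6.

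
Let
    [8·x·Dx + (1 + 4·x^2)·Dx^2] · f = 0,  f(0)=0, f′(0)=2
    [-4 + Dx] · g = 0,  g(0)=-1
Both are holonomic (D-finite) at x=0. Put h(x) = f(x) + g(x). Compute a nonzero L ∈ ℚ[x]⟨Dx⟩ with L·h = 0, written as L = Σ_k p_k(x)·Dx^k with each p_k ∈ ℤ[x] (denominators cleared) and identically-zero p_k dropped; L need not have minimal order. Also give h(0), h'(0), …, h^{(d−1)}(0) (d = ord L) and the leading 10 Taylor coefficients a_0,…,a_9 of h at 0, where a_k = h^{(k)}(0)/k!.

L = (8 - 32·x - 96·x^2 - 128·x^3)·Dx + (-6 - 8·x^2 - 64·x^4)·Dx^2 + (1 + 2·x + 8·x^2 + 8·x^3 + 16·x^4)·Dx^3  (order 3).
h: a_k = -1, -2, -8, -40/3, -32/3, -32/15, -256/45, -6784/315, -512/315, 159232/2835, …
ICs: h(0) = -1, h′(0) = -2, h′′(0) = -16.

f: a_k = 0, 2, 0, -8/3, 0, 32/5, 0, -128/7, 0, 512/9, …
g: a_k = -1, -4, -8, -32/3, -32/3, -128/15, -256/45, -1024/315, -512/315, -2048/2835, …
f+g: L₀ = lclm(L_f,L_g), ord ≤ 2+1.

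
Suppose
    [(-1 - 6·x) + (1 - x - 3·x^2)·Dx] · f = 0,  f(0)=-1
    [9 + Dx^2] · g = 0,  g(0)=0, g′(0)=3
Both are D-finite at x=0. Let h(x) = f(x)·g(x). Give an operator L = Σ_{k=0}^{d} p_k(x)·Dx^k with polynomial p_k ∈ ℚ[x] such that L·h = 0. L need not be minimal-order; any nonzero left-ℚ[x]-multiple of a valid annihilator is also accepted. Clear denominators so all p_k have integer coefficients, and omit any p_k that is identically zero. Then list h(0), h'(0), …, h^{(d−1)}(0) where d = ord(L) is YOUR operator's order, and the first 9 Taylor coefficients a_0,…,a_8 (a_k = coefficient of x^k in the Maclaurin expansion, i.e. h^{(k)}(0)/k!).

L = (-3 + 9·x + 27·x^2) + (2 + 12·x)·Dx + (-1 + x + 3·x^2)·Dx^2  (order 2).
h: a_k = 0, -3, -3, -15/2, -33/2, -1641/40, -3621/40, -119373/560, -54291/112, …
ICs: h(0) = 0, h′(0) = -3.

f: a_k = -1, -1, -4, -7, -19, -40, -97, -217, -508, …
g: a_k = 0, 3, 0, -9/2, 0, 81/40, 0, -243/560, 0, …
f·g: L₀ = L_f ⊗_s L_g, ord ≤ 1·2.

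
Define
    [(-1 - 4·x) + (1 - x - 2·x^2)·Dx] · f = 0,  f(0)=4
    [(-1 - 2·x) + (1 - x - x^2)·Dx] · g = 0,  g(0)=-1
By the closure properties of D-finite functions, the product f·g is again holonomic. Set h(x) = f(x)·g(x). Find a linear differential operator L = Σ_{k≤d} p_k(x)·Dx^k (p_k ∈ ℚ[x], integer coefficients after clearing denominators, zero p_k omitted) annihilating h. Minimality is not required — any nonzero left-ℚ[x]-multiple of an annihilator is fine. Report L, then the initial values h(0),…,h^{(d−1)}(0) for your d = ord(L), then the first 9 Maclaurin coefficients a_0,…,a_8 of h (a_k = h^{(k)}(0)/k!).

L = (-2 - 4·x + 9·x^2 + 8·x^3) + (1 - 2·x - 2·x^2 + 3·x^3 + 2·x^4)·Dx  (order 1).
h: a_k = -4, -8, -24, -52, -120, -256, -548, -1144, -2376, …
ICs: h(0) = -4.

f: a_k = 4, 4, 12, 20, 44, 84, 172, 340, 684, …
g: a_k = -1, -1, -2, -3, -5, -8, -13, -21, -34, …
Product ⇒ symmetric product L₀, ord ≤ 1.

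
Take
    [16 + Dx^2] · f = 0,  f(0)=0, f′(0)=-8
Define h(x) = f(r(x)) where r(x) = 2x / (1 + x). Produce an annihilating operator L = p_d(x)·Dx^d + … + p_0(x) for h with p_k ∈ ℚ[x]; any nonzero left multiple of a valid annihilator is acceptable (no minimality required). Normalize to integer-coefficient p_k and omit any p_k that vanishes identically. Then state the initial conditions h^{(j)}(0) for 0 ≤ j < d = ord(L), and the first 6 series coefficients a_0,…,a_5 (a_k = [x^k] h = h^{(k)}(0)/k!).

f: a_k = 0, -8, 0, 64/3, 0, -256/15, …
f∘r: x↦r, Dx↦Dx/r' in L_f ⇒ L₀.
L = 64 + (2 + 6·x + 6·x^2 + 2·x^3)·Dx + (1 + 4·x + 6·x^2 + 4·x^3 + x^4)·Dx^2  (order 2).
h: a_k = 0, -16, 16, 464/3, -496, 6928/15, …
ICs: h(0) = 0, h′(0) = -16.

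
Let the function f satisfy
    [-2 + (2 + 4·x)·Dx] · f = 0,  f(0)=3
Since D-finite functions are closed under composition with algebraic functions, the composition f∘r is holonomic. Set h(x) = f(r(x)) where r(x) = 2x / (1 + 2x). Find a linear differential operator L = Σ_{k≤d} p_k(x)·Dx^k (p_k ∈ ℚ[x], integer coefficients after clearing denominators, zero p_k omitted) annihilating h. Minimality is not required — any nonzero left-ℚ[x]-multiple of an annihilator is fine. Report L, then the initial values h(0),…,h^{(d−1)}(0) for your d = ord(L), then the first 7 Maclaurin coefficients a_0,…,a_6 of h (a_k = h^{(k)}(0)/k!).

L = -2 + (1 + 8·x + 12·x^2)·Dx  (order 1).
h: a_k = 3, 6, -18, 60, -222, 900, -3924, …
ICs: h(0) = 3.

f: a_k = 3, 3, -3/2, 3/2, -15/8, 21/8, -63/16, …
Change of var in L_f (x↦r) gives L₀.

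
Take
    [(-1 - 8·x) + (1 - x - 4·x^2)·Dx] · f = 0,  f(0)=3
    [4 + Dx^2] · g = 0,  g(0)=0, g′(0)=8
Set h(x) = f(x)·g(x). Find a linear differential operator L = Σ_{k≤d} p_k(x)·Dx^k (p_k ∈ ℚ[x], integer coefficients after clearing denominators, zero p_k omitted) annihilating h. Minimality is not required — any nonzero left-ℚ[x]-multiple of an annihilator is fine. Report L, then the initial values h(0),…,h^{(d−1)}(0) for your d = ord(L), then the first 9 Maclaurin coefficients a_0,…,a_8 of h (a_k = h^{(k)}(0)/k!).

L = (4 + 4·x + 16·x^2) + (2 + 16·x)·Dx + (-1 + x + 4·x^2)·Dx^2  (order 2).
h: a_k = 0, 24, 24, 104, 200, 3096/5, 7096/5, 409048/105, 1005112/105, …
ICs: h(0) = 0, h′(0) = 24.

f: a_k = 3, 3, 15, 27, 87, 195, 543, 1323, 3495, …
g: a_k = 0, 8, 0, -16/3, 0, 16/15, 0, -32/315, 0, …
Product ⇒ symmetric product L₀, ord ≤ 2.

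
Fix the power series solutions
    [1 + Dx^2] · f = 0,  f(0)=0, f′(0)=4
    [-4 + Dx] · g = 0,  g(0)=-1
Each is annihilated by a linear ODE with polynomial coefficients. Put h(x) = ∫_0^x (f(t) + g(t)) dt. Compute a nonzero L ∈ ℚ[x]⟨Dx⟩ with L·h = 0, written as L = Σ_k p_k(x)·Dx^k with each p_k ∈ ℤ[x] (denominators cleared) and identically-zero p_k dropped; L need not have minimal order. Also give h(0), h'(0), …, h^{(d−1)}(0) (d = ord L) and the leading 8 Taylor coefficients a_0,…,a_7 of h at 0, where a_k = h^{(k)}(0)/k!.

L = -4·Dx + Dx^2 - 4·Dx^3 + Dx^4  (order 4).
h: a_k = 0, -1, 0, -8/3, -17/6, -32/15, -17/12, -256/315, …
ICs: h(0) = 0, h′(0) = -1, h′′(0) = 0, h′′′(0) = -16.

f: a_k = 0, 4, 0, -2/3, 0, 1/30, 0, -1/1260, …
g: a_k = -1, -4, -8, -32/3, -32/3, -128/15, -256/45, -1024/315, …
Weyl lclm of L_f,L_g ⇒ L₀ (ord ≤ 3).
h=∫₀ˣh₀: take L = L₀·Dx.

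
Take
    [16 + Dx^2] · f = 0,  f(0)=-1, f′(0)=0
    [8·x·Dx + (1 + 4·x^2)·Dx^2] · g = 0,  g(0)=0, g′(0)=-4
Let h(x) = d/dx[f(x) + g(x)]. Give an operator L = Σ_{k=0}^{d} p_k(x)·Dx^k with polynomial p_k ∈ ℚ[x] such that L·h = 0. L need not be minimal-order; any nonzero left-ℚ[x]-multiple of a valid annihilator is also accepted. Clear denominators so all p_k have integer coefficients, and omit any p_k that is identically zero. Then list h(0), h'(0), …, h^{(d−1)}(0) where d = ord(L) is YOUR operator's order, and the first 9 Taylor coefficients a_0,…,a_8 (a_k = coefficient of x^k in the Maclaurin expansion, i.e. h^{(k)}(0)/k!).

f: a_k = -1, 0, 8, 0, -32/3, 0, 256/45, 0, -512/315, …
g: a_k = 0, -4, 0, 16/3, 0, -64/5, 0, 256/7, 0, …
f+g: L₀ = lclm(L_f,L_g), ord ≤ 2+2.
Derive L from L₀ (diff closure).
L = (-512·x + 5120·x^3 + 4096·x^5) + (16 + 512·x^2 + 2304·x^4 + 2048·x^6)·Dx + (-32·x + 320·x^3 + 256·x^5)·Dx^2 + (1 + 32·x^2 + 144·x^4 + 128·x^6)·Dx^3  (order 3).
h: a_k = -4, 16, 16, -128/3, -64, 512/15, 256, -4096/315, -1024, …
ICs: h(0) = -4, h′(0) = 16, h′′(0) = 32.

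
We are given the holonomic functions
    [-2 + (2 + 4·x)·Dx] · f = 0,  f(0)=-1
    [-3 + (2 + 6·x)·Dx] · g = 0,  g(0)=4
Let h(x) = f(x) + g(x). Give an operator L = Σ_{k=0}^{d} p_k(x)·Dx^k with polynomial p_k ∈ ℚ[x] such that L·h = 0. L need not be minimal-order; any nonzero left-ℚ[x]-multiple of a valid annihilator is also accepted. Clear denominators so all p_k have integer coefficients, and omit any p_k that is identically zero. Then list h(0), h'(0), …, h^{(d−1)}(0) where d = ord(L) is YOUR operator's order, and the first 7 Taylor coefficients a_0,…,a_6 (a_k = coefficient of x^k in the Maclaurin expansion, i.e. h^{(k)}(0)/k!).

L = -3 + (5 + 12·x)·Dx + (2 + 10·x + 12·x^2)·Dx^2  (order 2).
h: a_k = 3, 5, -4, 25/4, -385/32, 1645/64, -14973/256, …
ICs: h(0) = 3, h′(0) = 5.

f: a_k = -1, -1, 1/2, -1/2, 5/8, -7/8, 21/16, …
g: a_k = 4, 6, -9/2, 27/4, -405/32, 1701/64, -15309/256, …
Weyl lclm of L_f,L_g ⇒ L₀ (ord ≤ 2).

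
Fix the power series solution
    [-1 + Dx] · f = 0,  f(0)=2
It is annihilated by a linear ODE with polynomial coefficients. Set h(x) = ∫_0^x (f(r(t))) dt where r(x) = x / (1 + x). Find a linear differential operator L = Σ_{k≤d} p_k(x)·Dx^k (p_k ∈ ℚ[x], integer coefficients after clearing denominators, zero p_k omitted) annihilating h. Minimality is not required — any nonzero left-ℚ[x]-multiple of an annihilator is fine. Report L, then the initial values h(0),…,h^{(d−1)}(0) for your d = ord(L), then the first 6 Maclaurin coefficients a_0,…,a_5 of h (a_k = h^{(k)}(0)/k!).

f: a_k = 2, 2, 1, 1/3, 1/12, 1/60, …
Change of var in L_f (x↦r) gives L₀.
Integrate: L := L₀·Dx.
L = -Dx + (1 + 2·x + x^2)·Dx^2  (order 2).
h: a_k = 0, 2, 1, -1/3, 1/12, 1/60, …
ICs: h(0) = 0, h′(0) = 2.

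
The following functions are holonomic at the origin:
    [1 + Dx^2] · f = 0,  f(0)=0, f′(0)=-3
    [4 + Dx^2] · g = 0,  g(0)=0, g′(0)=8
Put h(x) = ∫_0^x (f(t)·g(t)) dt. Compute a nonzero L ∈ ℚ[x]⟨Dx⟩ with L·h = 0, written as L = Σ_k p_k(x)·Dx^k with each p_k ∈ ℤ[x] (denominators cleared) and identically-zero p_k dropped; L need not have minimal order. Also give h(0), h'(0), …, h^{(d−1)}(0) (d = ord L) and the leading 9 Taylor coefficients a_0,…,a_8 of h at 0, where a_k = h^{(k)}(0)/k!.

L = 9·Dx + 10·Dx^3 + Dx^5  (order 5).
h: a_k = 0, 0, 0, -8, 0, 4, 0, -13/15, 0, …
ICs: h(0) = 0, h′(0) = 0, h′′(0) = 0, h′′′(0) = -48, h′′′′(0) = 0.

f: a_k = 0, -3, 0, 1/2, 0, -1/40, 0, 1/1680, 0, …
g: a_k = 0, 8, 0, -16/3, 0, 16/15, 0, -32/315, 0, …
L₀ := L_f ⊗_s L_g (sym. prod.), ord ≤ 4.
h=∫h₀ ⇒ L = L₀·Dx.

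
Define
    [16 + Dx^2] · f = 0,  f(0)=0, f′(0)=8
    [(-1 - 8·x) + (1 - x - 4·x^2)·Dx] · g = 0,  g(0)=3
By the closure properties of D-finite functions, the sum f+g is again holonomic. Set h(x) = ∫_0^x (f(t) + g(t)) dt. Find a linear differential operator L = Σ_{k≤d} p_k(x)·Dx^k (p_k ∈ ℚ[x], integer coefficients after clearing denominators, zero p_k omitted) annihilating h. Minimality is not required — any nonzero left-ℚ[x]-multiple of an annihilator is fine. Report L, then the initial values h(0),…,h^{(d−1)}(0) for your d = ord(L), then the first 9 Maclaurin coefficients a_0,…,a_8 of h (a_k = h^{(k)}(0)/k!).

L = (-560 - 4608·x - 1664·x^2 - 6144·x^3 - 10240·x^4 - 16384·x^5)·Dx + (208 - 272·x - 896·x^2 + 1408·x^3 + 1536·x^4 - 6144·x^5 - 8192·x^6)·Dx^2 + (-35 - 288·x - 104·x^2 - 384·x^3 - 640·x^4 - 1024·x^5)·Dx^3 + (13 - 17·x - 56·x^2 + 88·x^3 + 96·x^4 - 384·x^5 - 512·x^6)·Dx^4  (order 4).
h: a_k = 0, 3, 11/2, 5, 17/12, 87/5, 3181/90, 543/7, 414697/2520, …
ICs: h(0) = 0, h′(0) = 3, h′′(0) = 11, h′′′(0) = 30.

f: a_k = 0, 8, 0, -64/3, 0, 256/15, 0, -2048/315, 0, …
g: a_k = 3, 3, 15, 27, 87, 195, 543, 1323, 3495, …
f+g: L₀ = lclm(L_f,L_g), ord ≤ 2+1.
h=∫h₀ ⇒ L = L₀·Dx.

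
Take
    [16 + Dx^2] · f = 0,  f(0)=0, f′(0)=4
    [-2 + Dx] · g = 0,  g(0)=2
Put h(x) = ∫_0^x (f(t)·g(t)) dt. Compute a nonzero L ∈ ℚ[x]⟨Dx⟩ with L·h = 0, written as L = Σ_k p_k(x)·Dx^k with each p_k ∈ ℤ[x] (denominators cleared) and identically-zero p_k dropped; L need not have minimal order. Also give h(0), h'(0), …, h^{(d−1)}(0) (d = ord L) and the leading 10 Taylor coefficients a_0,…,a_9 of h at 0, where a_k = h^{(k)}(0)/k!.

L = 20·Dx - 4·Dx^2 + Dx^3  (order 3).
h: a_k = 0, 0, 4, 16/3, -4/3, -32/5, -152/45, 352/315, 556/315, 64/135, …
ICs: h(0) = 0, h′(0) = 0, h′′(0) = 8.

f: a_k = 0, 4, 0, -32/3, 0, 128/15, 0, -1024/315, 0, 2048/2835, …
g: a_k = 2, 4, 4, 8/3, 4/3, 8/15, 8/45, 16/315, 4/315, 8/2835, …
h₀=f·g: eliminate ⇒ L₀, order ≤ 2·1.
h=∫₀ˣh₀: take L = L₀·Dx.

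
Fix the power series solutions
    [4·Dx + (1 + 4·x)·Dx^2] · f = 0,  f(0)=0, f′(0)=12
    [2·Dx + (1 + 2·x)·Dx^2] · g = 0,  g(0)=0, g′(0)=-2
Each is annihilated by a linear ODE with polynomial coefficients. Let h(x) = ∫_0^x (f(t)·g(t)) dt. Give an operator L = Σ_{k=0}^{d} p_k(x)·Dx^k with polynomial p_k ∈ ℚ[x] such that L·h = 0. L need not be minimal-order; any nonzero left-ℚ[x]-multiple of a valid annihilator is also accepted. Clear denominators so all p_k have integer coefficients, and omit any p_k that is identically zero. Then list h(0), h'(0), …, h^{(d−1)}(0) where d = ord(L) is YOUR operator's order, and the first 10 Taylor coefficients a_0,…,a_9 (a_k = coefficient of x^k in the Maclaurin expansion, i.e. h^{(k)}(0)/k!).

L = (160 + 768·x + 1024·x^2)·Dx^2 + (264 + 2144·x + 5760·x^2 + 5120·x^3)·Dx^3 + (64 + 720·x + 2976·x^2 + 5376·x^3 + 3584·x^4)·Dx^4 + (3 + 44·x + 252·x^2 + 704·x^3 + 960·x^4 + 512·x^5)·Dx^5  (order 5).
h: a_k = 0, 0, 0, -8, 18, -208/5, 104, -4192/15, 3984/5, -150016/63, …
ICs: h(0) = 0, h′(0) = 0, h′′(0) = 0, h′′′(0) = -48, h′′′′(0) = 432.

f: a_k = 0, 12, -24, 64, -192, 3072/5, -2048, 49152/7, -24576, 262144/3, …
g: a_k = 0, -2, 2, -8/3, 4, -32/5, 32/3, -128/7, 32, -512/9, …
Sym-product of L_f,L_g gives L₀ (≤ ord 4).
Integrate: L := L₀·Dx.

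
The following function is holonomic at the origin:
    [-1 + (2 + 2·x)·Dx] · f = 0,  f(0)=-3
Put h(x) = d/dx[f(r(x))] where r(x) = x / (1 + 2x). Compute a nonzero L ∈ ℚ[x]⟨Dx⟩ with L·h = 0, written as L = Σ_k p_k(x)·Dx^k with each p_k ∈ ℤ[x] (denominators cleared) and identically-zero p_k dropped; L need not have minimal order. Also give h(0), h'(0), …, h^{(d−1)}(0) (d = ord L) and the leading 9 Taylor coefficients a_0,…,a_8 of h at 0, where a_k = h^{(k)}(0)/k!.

f: a_k = -3, -3/2, 3/8, -3/16, 15/128, -21/256, 63/1024, -99/2048, 1287/32768, …
Change of var in L_f (x↦r) gives L₀.
Derive L from L₀ (diff closure).
L = (-9 - 24·x) + (-2 - 10·x - 12·x^2)·Dx  (order 1).
h: a_k = -3/2, 27/4, -369/16, 2271/32, -53145/256, 302805/512, -3404205/2048, 19021095/4096, -849059145/65536, …
ICs: h(0) = -3/2.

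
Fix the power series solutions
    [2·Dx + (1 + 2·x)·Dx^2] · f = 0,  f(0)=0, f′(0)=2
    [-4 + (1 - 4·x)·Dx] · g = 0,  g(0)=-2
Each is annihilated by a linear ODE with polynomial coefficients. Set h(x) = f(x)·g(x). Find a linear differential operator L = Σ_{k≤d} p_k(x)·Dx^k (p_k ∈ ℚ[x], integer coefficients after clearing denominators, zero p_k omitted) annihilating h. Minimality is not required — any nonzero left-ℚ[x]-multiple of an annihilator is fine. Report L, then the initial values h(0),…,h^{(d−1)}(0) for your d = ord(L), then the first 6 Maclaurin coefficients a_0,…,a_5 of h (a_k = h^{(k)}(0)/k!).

L = 8 + (6 + 24·x)·Dx + (-1 + 2·x + 8·x^2)·Dx^2  (order 2).
h: a_k = 0, -4, -12, -160/3, -616/3, -12512/15, …
ICs: h(0) = 0, h′(0) = -4.

f: a_k = 0, 2, -2, 8/3, -4, 32/5, …
g: a_k = -2, -8, -32, -128, -512, -2048, …
h₀=f·g: eliminate ⇒ L₀, order ≤ 2·1.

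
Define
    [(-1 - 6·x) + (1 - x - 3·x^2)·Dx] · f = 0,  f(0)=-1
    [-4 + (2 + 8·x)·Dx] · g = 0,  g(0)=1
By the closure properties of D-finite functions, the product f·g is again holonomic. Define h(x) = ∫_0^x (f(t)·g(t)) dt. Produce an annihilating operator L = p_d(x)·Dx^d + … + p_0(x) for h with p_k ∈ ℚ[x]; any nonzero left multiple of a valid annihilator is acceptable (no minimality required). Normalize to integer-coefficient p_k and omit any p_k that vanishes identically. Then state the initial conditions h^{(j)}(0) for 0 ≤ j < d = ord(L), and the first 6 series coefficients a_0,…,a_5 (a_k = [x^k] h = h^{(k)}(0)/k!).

L = (3 + 8·x + 18·x^2)·Dx + (-1 - 3·x + 7·x^2 + 12·x^3)·Dx^2  (order 2).
h: a_k = 0, -1, -3/2, -4/3, -17/4, -19/5, …
ICs: h(0) = 0, h′(0) = -1.

f: a_k = -1, -1, -4, -7, -19, -40, …
g: a_k = 1, 2, -2, 4, -10, 28, …
Product ⇒ symmetric product L₀, ord ≤ 1.
h=∫h₀ ⇒ L = L₀·Dx.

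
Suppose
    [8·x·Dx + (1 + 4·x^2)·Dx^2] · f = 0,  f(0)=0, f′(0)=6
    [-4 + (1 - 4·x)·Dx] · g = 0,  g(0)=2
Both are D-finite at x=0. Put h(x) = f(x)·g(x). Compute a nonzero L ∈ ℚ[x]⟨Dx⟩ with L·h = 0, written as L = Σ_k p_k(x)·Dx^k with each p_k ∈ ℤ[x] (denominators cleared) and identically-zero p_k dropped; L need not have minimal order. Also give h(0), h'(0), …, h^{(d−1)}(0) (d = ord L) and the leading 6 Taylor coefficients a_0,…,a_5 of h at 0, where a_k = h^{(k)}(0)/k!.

f: a_k = 0, 6, 0, -8, 0, 96/5, …
g: a_k = 2, 8, 32, 128, 512, 2048, …
L₀ := L_f ⊗_s L_g (sym. prod.), ord ≤ 2.
L = 32·x + (8 - 8·x + 64·x^2)·Dx + (-1 + 4·x - 4·x^2 + 16·x^3)·Dx^2  (order 2).
h: a_k = 0, 12, 48, 176, 704, 14272/5, …
ICs: h(0) = 0, h′(0) = 12.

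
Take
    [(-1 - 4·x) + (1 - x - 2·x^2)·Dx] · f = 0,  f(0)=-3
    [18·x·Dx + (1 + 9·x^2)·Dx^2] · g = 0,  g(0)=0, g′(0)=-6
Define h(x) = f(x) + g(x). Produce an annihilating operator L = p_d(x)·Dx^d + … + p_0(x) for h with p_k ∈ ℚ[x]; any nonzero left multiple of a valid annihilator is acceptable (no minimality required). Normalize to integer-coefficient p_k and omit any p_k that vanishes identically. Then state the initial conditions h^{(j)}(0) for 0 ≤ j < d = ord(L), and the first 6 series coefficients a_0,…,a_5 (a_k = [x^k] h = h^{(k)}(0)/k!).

f: a_k = -3, -3, -9, -15, -33, -63, …
g: a_k = 0, -6, 0, 18, 0, -486/5, …
f+g: L₀ = lclm(L_f,L_g), ord ≤ 1+2.
L = (-18 + 72·x + 918·x^2 + 1872·x^3 + 4608·x^4 + 1296·x^6)·Dx + (8 + 30·x + 278·x^3 + 1788·x^4 + 3216·x^5 + 324·x^6 + 1296·x^7)·Dx^2 + (-1 - 4·x - 24·x^2 - 4·x^3 - 103·x^4 + 300·x^5 + 312·x^6 + 108·x^7 + 216·x^8)·Dx^3  (order 3).
h: a_k = -3, -9, -9, 3, -33, -801/5, …
ICs: h(0) = -3, h′(0) = -9, h′′(0) = -18.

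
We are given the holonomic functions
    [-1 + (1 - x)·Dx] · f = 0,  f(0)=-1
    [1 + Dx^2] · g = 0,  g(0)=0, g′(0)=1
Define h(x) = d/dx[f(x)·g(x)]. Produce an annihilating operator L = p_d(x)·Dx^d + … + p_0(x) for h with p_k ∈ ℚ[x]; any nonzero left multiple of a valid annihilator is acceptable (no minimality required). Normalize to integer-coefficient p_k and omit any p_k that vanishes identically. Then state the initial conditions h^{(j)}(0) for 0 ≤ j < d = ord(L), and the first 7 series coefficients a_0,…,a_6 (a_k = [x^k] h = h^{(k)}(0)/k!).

L = (-1 - 2·x + x^2) + (-2 + 2·x)·Dx + (1 - 2·x + x^2)·Dx^2  (order 2).
h: a_k = -1, -2, -5/2, -10/3, -101/24, -101/20, -4241/720, …
ICs: h(0) = -1, h′(0) = -2.

f: a_k = -1, -1, -1, -1, -1, -1, -1, …
g: a_k = 0, 1, 0, -1/6, 0, 1/120, 0, …
h₀=f·g: eliminate ⇒ L₀, order ≤ 1·2.
Derive L from L₀ (diff closure).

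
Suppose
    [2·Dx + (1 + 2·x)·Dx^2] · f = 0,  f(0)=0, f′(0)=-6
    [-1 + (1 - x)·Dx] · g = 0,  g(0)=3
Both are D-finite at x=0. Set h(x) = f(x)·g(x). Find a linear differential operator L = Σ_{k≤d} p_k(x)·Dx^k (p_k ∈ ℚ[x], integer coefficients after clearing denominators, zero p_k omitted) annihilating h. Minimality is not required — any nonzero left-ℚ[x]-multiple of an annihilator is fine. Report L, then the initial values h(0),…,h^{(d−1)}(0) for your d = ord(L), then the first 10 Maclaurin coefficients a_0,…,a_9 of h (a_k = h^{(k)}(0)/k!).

f: a_k = 0, -6, 6, -8, 12, -96/5, 32, -384/7, 96, -512/3, …
g: a_k = 3, 3, 3, 3, 3, 3, 3, 3, 3, 3, …
L₀ := L_f ⊗_s L_g (sym. prod.), ord ≤ 2.
L = 2 + 6·x·Dx + (-1 - x + 2·x^2)·Dx^2  (order 2).
h: a_k = 0, -18, 0, -24, 12, -228/5, 252/5, -3996/35, 6084/35, -11836/35, …
ICs: h(0) = 0, h′(0) = -18.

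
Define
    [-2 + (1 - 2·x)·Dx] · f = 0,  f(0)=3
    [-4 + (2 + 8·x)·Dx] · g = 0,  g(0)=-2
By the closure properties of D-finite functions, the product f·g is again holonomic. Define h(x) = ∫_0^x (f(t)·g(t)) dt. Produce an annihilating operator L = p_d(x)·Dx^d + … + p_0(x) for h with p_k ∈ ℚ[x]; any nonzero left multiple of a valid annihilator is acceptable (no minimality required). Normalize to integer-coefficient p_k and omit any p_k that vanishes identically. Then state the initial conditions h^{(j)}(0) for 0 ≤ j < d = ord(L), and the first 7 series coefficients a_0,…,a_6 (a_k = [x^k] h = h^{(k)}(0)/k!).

L = (4 + 4·x)·Dx + (-1 - 2·x + 8·x^2)·Dx^2  (order 2).
h: a_k = 0, -6, -12, -12, -24, -132/5, -72, …
ICs: h(0) = 0, h′(0) = -6.

f: a_k = 3, 6, 12, 24, 48, 96, 192, …
g: a_k = -2, -4, 4, -8, 20, -56, 168, …
Product ⇒ symmetric product L₀, ord ≤ 1.
Integrate: L := L₀·Dx.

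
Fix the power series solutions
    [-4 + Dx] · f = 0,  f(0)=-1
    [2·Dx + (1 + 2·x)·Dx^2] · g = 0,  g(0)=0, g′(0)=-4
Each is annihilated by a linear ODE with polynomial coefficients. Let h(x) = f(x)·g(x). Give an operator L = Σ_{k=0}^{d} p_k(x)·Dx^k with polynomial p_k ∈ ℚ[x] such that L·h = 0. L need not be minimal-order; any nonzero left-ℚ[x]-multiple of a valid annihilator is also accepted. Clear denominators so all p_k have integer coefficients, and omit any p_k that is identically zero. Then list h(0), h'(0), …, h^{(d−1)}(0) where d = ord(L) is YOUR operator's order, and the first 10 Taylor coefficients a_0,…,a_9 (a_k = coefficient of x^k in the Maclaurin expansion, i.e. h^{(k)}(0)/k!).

L = (8 + 32·x) + (-6 - 16·x)·Dx + (1 + 2·x)·Dx^2  (order 2).
h: a_k = 0, 4, 12, 64/3, 24, 352/15, 128/9, 4352/315, -64/45, 2816/189, …
ICs: h(0) = 0, h′(0) = 4.

f: a_k = -1, -4, -8, -32/3, -32/3, -128/15, -256/45, -1024/315, -512/315, -2048/2835, …
g: a_k = 0, -4, 4, -16/3, 8, -64/5, 64/3, -256/7, 64, -1024/9, …
f·g: L₀ = L_f ⊗_s L_g, ord ≤ 1·2.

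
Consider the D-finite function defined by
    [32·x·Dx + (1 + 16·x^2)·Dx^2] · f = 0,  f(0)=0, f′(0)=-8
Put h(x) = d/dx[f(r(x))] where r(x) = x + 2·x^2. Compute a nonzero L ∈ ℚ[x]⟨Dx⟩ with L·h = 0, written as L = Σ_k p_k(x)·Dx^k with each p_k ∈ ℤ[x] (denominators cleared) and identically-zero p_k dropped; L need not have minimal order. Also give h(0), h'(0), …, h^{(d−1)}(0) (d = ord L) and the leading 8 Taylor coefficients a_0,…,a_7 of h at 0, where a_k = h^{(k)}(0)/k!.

L = (-4 + 32·x + 256·x^2 + 768·x^3 + 768·x^4) + (1 + 4·x + 16·x^2 + 128·x^3 + 320·x^4 + 256·x^5)·Dx  (order 1).
h: a_k = -8, -32, 128, 1024, 512, -22528, -81920, 262144, …
ICs: h(0) = -8.

f: a_k = 0, -8, 0, 128/3, 0, -2048/5, 0, 32768/7, …
Substitute x→r, Dx→(1/r')Dx; clear ⇒ L₀.
Derive L from L₀ (diff closure).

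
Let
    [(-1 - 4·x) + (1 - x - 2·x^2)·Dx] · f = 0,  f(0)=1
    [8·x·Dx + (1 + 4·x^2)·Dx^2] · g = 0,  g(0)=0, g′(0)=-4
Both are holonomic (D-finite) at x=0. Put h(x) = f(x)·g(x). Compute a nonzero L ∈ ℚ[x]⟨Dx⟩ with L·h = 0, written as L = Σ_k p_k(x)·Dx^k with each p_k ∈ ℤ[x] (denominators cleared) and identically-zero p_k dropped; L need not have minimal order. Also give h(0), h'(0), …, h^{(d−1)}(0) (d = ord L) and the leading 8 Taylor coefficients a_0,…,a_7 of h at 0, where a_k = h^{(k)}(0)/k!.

L = (4 + 8·x + 48·x^2) + (2 + 16·x^2 + 48·x^3)·Dx + (-1 + x - 2·x^2 + 4·x^3 + 8·x^4)·Dx^2  (order 2).
h: a_k = 0, -4, -4, -20/3, -44/3, -204/5, -1052/15, -12092/105, …
ICs: h(0) = 0, h′(0) = -4.

f: a_k = 1, 1, 3, 5, 11, 21, 43, 85, …
g: a_k = 0, -4, 0, 16/3, 0, -64/5, 0, 256/7, …
h₀=f·g: eliminate ⇒ L₀, order ≤ 1·2.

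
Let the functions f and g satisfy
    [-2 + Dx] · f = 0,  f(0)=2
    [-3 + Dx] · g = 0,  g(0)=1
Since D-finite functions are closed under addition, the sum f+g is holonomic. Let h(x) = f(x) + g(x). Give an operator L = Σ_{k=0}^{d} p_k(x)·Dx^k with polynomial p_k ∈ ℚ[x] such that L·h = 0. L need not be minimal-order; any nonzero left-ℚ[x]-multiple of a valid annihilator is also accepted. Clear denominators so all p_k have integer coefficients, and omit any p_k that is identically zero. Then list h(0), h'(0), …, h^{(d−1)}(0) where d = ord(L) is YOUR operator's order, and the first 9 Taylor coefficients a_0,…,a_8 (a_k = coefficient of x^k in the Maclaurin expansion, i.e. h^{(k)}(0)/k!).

f: a_k = 2, 4, 4, 8/3, 4/3, 8/15, 8/45, 16/315, 4/315, …
g: a_k = 1, 3, 9/2, 9/2, 27/8, 81/40, 81/80, 243/560, 729/4480, …
Weyl lclm of L_f,L_g ⇒ L₀ (ord ≤ 2).
L = 6 - 5·Dx + Dx^2  (order 2).
h: a_k = 3, 7, 17/2, 43/6, 113/24, 307/120, 857/720, 349/720, 7073/40320, …
ICs: h(0) = 3, h′(0) = 7.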